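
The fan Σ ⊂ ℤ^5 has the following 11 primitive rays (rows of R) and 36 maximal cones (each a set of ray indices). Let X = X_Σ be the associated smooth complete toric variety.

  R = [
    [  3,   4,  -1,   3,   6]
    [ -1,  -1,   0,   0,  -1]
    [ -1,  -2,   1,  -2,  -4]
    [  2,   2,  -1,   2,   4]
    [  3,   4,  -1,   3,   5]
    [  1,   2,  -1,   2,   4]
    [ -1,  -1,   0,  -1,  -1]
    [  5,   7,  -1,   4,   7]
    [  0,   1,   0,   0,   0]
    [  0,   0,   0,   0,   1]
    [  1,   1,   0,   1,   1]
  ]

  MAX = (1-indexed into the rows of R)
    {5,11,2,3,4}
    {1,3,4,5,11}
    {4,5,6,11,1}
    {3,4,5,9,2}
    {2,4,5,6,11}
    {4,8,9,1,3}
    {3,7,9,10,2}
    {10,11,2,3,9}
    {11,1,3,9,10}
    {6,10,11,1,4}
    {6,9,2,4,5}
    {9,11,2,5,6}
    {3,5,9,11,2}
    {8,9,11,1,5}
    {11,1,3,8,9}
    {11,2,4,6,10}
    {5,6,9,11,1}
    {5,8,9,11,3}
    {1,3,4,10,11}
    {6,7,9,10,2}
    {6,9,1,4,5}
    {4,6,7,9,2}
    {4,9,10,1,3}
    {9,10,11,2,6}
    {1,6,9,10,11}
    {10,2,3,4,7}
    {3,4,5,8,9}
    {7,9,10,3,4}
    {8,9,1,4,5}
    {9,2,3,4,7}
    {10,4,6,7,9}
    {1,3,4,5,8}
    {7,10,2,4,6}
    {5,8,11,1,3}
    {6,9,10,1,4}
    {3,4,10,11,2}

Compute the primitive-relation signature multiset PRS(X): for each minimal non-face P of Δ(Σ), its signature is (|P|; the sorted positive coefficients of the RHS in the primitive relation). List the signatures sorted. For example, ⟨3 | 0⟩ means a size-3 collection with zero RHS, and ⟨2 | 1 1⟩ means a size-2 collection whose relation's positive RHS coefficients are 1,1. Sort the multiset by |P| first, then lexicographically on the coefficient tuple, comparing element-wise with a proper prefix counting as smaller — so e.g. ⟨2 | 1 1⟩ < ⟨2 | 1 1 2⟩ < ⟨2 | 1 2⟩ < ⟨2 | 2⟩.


Minimal non-faces — 14 found among 11 rays, 36 max cones:

  {3,6}:  v_{3} + v_{6} = 0 ; sig = ⟨2 | 0⟩
  {7,11}:  v_{7} + v_{11} = 0 ; sig = ⟨2 | 0⟩
  {5,10}:  v_{5} + v_{10} = v_{1} ; sig = ⟨2 | 1⟩
  {1,2}:  v_{1} + v_{2} = v_{6} + v_{11} ; sig = ⟨2 | 1 1⟩
  {5,7}:  v_{5} + v_{7} = v_{4} + v_{9} ; sig = ⟨2 | 1 1⟩
  {1,7}:  v_{1} + v_{7} = v_{4} + v_{9} + v_{10} ; sig = ⟨2 | 1 1 1⟩
  {2,8}:  v_{2} + v_{8} = v_{5} + v_{9} + v_{11} ; sig = ⟨2 | 1 1 1⟩
  {6,8}:  v_{6} + v_{8} = v_{1} + v_{5} + v_{9} ; sig = ⟨2 | 1 1 1⟩
  {7,8}:  v_{7} + v_{8} = v_{1} + v_{3} + v_{4} + 2·v_{9} ; sig = ⟨2 | 1 1 1 2⟩
  {8,10}:  v_{8} + v_{10} = 2·v_{1} + v_{3} + v_{9} ; sig = ⟨2 | 1 1 2⟩
  {4,9,11}:  v_{4} + v_{9} + v_{11} = v_{5} ; sig = ⟨3 | 1⟩
  {4,8,11}:  v_{4} + v_{8} + v_{11} = v_{1} + v_{3} + 2·v_{5} ; sig = ⟨3 | 1 1 2⟩
  {1,3,5,9}:  v_{1} + v_{3} + v_{5} + v_{9} = v_{8} ; sig = ⟨4 | 1⟩
  {2,4,9,10}:  v_{2} + v_{4} + v_{9} + v_{10} = v_{6} ; sig = ⟨4 | 1⟩

Sorted signature multiset PRS(X):
[⟨2 | 0⟩, ⟨2 | 0⟩, ⟨2 | 1⟩, ⟨2 | 1 1⟩, ⟨2 | 1 1⟩, ⟨2 | 1 1 1⟩, ⟨2 | 1 1 1⟩, ⟨2 | 1 1 1⟩, ⟨2 | 1 1 1 2⟩, ⟨2 | 1 1 2⟩, ⟨3 | 1⟩, ⟨3 | 1 1 2⟩, ⟨4 | 1⟩, ⟨4 | 1⟩]


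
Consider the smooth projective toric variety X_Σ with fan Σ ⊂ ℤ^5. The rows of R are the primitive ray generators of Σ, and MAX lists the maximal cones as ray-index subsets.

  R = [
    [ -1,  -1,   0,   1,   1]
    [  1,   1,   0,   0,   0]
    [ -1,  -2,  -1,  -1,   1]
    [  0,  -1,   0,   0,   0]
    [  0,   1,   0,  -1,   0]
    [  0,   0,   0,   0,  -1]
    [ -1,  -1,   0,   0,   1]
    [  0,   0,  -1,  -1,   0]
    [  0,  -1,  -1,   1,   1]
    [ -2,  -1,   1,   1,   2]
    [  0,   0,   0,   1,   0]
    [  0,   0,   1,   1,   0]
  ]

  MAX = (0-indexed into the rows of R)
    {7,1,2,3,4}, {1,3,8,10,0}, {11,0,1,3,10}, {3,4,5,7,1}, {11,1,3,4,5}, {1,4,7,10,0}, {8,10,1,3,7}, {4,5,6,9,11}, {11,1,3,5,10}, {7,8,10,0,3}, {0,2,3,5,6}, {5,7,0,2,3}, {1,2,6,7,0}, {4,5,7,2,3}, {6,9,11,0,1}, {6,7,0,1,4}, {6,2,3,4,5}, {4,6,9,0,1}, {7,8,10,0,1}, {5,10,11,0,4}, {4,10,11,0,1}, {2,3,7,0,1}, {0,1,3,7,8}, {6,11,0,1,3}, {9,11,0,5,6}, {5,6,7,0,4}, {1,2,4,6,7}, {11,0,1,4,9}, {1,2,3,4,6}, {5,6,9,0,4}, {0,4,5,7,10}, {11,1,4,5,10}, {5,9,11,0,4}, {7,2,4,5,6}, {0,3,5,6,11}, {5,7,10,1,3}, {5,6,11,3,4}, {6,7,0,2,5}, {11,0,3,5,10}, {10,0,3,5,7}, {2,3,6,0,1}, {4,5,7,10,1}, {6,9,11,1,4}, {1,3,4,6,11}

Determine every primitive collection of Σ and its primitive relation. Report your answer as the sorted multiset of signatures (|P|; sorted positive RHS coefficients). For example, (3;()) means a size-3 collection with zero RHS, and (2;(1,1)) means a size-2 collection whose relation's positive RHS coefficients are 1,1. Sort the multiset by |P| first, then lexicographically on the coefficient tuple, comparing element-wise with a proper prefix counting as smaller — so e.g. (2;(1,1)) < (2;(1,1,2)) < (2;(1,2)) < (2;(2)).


Δ(Σ) — 12 vertices, 24 min non-faces:

  P={7,11}:  v_{7} + v_{11} = 0  →  sig = (2;())
  P={6,10}:  v_{6} + v_{10} = v_{0}  →  sig = (2;(1))
  P={2,11}:  v_{2} + v_{11} = v_{3} + v_{6}  →  sig = (2;(1,1))
  P={2,10}:  v_{2} + v_{10} = v_{0} + v_{3} + v_{7}  →  sig = (2;(1,1,1))
  P={4,8}:  v_{4} + v_{8} = v_{0} + v_{1} + v_{7}  →  sig = (2;(1,1,1))
  P={7,9}:  v_{7} + v_{9} = v_{0} + v_{4} + v_{6}  →  sig = (2;(1,1,1))
  P={8,11}:  v_{8} + v_{11} = v_{0} + v_{1} + v_{3} + v_{10}  →  sig = (2;(1,1,1,1))
  P={6,8}:  v_{6} + v_{8} = 2·v_{0} + v_{1} + v_{3} + v_{7}  →  sig = (2;(1,1,1,2))
  P={5,8}:  v_{5} + v_{8} = v_{3} + v_{7} + 2·v_{10}  →  sig = (2;(1,1,2))
  P={8,9}:  v_{8} + v_{9} = 2·v_{0} + v_{1} + v_{6}  →  sig = (2;(1,1,2))
  P={9,10}:  v_{9} + v_{10} = 2·v_{0} + v_{4} + v_{11}  →  sig = (2;(1,1,2))
  P={3,9}:  v_{3} + v_{9} = 2·v_{6} + v_{11}  →  sig = (2;(1,2))
  P={2,8}:  v_{2} + v_{8} = 2·v_{0} + v_{1} + 2·v_{3} + 2·v_{7}  →  sig = (2;(1,2,2,2))
  P={2,9}:  v_{2} + v_{9} = 3·v_{6}  →  sig = (2;(3))
  P={1,5,6}:  v_{1} + v_{5} + v_{6} = 0  →  sig = (3;())
  P={3,4,10}:  v_{3} + v_{4} + v_{10} = 0  →  sig = (3;())
  P={0,1,5}:  v_{0} + v_{1} + v_{5} = v_{10}  →  sig = (3;(1))
  P={0,3,4}:  v_{0} + v_{3} + v_{4} = v_{6}  →  sig = (3;(1))
  P={3,6,7}:  v_{3} + v_{6} + v_{7} = v_{2}  →  sig = (3;(1))
  P={1,2,5}:  v_{1} + v_{2} + v_{5} = v_{3} + v_{7}  →  sig = (3;(1,1))
  P={1,5,9}:  v_{1} + v_{5} + v_{9} = v_{0} + v_{4} + v_{11}  →  sig = (3;(1,1,1))
  P={0,2,4}:  v_{0} + v_{2} + v_{4} = 2·v_{6} + v_{7}  →  sig = (3;(1,2))
  P={0,4,6,11}:  v_{0} + v_{4} + v_{6} + v_{11} = v_{9}  →  sig = (4;(1))
  P={0,1,3,7,10}:  v_{0} + v_{1} + v_{3} + v_{7} + v_{10} = v_{8}  →  sig = (5;(1))

so the primitive-relation signature multiset is
    |P|=2: 14 collections, coeffs (), (1), (1,1), (1,1,1), (1,1,1), (1,1,1), (1,1,1,1), (1,1,1,2), (1,1,2), (1,1,2), (1,1,2), (1,2), (1,2,2,2), (3)
    |P|=3: 8 collections, coeffs (), (), (1), (1), (1), (1,1), (1,1,1), (1,2)
    |P|=4: 1 collection, coeffs (1)
    |P|=5: 1 collection, coeffs (1)


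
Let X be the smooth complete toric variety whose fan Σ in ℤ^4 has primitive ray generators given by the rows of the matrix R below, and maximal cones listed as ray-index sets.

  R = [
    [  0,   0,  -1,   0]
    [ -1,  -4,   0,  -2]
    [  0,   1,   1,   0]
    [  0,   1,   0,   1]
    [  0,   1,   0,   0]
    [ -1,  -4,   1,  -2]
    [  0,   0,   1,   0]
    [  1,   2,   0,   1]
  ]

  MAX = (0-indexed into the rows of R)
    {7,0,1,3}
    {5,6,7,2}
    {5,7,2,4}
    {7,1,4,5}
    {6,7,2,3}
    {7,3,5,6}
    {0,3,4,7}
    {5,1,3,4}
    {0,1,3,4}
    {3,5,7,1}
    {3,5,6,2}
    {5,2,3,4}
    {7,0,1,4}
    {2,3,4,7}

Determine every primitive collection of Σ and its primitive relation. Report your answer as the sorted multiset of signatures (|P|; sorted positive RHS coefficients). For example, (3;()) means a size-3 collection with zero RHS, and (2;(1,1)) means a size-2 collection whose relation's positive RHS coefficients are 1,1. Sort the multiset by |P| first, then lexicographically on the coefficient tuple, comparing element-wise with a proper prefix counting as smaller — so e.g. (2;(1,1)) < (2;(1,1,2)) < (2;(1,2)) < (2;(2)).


Δ(Σ) — 8 vertices, 9 min non-faces:

  • {0,6}:  v_{0} + v_{6} = 0 ; sig = (2;())
  • {0,2}:  v_{0} + v_{2} = v_{4} ; sig = (2;(1))
  • {0,5}:  v_{0} + v_{5} = v_{1} ; sig = (2;(1))
  • {1,6}:  v_{1} + v_{6} = v_{5} ; sig = (2;(1))
  • {4,6}:  v_{4} + v_{6} = v_{2} ; sig = (2;(1))
  • {1,2}:  v_{1} + v_{2} = v_{4} + v_{5} ; sig = (2;(1,1))
  • {1,3,4,7}:  v_{1} + v_{3} + v_{4} + v_{7} = 0 ; sig = (4;())
  • {3,4,5,7}:  v_{3} + v_{4} + v_{5} + v_{7} = v_{6} ; sig = (4;(1))
  • {2,3,5,7}:  v_{2} + v_{3} + v_{5} + v_{7} = 2·v_{6} ; sig = (4;(2))

Hence PRS(X_Σ) =
[(2;()), (2;(1)), (2;(1)), (2;(1)), (2;(1)), (2;(1,1)), (4;()), (4;(1)), (4;(2))]


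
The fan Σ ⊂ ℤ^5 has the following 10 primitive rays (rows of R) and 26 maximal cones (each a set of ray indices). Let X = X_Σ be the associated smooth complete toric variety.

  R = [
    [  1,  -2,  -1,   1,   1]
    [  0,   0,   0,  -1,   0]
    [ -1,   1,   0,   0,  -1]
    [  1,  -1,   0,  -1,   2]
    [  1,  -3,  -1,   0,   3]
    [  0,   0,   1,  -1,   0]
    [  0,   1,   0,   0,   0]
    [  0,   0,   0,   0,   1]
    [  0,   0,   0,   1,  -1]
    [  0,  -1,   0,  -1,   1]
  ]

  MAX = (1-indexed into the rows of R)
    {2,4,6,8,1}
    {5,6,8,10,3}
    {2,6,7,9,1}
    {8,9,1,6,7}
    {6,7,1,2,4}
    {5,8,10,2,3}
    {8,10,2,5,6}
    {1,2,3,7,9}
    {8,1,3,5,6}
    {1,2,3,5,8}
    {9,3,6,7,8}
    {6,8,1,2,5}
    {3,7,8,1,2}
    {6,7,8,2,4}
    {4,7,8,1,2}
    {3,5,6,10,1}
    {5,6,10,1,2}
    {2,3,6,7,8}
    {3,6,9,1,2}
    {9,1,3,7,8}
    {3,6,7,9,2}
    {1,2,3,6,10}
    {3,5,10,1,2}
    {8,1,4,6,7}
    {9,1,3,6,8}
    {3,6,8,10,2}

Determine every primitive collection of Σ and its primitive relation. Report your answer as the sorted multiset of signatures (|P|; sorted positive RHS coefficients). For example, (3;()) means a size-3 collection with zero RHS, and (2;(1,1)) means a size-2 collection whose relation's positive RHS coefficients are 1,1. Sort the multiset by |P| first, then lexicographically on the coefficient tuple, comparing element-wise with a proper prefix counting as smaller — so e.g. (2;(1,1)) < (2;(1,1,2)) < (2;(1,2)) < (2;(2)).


Minimal non-faces — 14 found among 10 rays, 26 max cones:

  P = {3,4}:  v_{3} + v_{4} = v_{2} + v_{8} — sig = (2;(1,1))
  P = {7,10}:  v_{7} + v_{10} = v_{2} + v_{8} — sig = (2;(1,1))
  P = {4,9}:  v_{4} + v_{9} = v_{1} + v_{6} + v_{7} — sig = (2;(1,1,1))
  P = {9,10}:  v_{9} + v_{10} = v_{1} + v_{3} + v_{6} — sig = (2;(1,1,1))
  P = {5,9}:  v_{5} + v_{9} = 2·v_{1} + v_{3} + v_{6} + v_{8} — sig = (2;(1,1,1,2))
  P = {5,7}:  v_{5} + v_{7} = v_{1} + v_{2} + 2·v_{8} — sig = (2;(1,1,2))
  P = {4,10}:  v_{4} + v_{10} = v_{1} + 2·v_{2} + v_{6} + 2·v_{8} — sig = (2;(1,1,2,2))
  P = {4,5}:  v_{4} + v_{5} = 2·v_{1} + 2·v_{2} + v_{6} + 3·v_{8} — sig = (2;(1,2,2,3))
  P = {2,8,9}:  v_{2} + v_{8} + v_{9} = 0 — sig = (3;())
  P = {1,8,10}:  v_{1} + v_{8} + v_{10} = v_{5} — sig = (3;(1))
  P = {1,3,6,7}:  v_{1} + v_{3} + v_{6} + v_{7} = 0 — sig = (4;())
  P = {2,3,5,6}:  v_{2} + v_{3} + v_{5} + v_{6} = 2·v_{10} — sig = (4;(2))
  P = {1,2,3,6,8}:  v_{1} + v_{2} + v_{3} + v_{6} + v_{8} = v_{10} — sig = (5;(1))
  P = {1,2,6,7,8}:  v_{1} + v_{2} + v_{6} + v_{7} + v_{8} = v_{4} — sig = (5;(1))

Hence PRS(X_Σ) =
    (2;(1,1))
    (2;(1,1))
    (2;(1,1,1))
    (2;(1,1,1))
    (2;(1,1,1,2))
    (2;(1,1,2))
    (2;(1,1,2,2))
    (2;(1,2,2,3))
    (3;())
    (3;(1))
    (4;())
    (4;(2))
    (5;(1))
    (5;(1))


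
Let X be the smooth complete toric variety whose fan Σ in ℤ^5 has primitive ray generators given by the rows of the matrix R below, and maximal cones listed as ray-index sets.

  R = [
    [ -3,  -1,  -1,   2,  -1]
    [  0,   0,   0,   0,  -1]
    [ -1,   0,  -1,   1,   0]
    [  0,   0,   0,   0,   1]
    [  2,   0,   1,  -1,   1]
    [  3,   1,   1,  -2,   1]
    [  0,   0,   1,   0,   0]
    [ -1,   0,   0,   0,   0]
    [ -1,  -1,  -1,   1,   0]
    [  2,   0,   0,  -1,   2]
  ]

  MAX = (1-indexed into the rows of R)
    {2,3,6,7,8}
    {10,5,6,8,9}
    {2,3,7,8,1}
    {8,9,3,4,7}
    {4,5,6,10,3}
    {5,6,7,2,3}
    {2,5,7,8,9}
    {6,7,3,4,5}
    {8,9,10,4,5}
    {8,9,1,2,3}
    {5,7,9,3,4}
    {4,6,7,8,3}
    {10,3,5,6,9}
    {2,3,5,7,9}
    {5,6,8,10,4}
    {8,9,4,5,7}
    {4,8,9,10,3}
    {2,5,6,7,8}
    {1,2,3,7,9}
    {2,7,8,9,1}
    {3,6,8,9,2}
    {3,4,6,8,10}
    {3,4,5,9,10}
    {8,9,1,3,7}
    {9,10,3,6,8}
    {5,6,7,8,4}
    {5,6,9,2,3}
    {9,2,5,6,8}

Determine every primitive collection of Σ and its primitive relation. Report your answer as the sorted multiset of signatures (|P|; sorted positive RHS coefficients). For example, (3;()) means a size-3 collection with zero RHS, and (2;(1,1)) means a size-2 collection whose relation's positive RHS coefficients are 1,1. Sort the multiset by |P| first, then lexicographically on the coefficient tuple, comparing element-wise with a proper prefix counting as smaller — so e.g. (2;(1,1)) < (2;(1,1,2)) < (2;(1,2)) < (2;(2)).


The 11 primitive collections of Σ (r=10, n=5):

  {1,6}:  v_{1} + v_{6} = 0 — sig = (2;())
  {2,4}:  v_{2} + v_{4} = 0 — sig = (2;())
  {1,5}:  v_{1} + v_{5} = v_{7} + v_{9} — sig = (2;(1,1))
  {1,10}:  v_{1} + v_{10} = v_{4} + v_{9} — sig = (2;(1,1))
  {2,10}:  v_{2} + v_{10} = v_{6} + v_{9} — sig = (2;(1,1))
  {7,10}:  v_{7} + v_{10} = v_{4} + v_{5} — sig = (2;(1,1))
  {1,4}:  v_{1} + v_{4} = v_{3} + v_{7} + v_{8} + v_{9} — sig = (2;(1,1,1,1))
  {3,5,8}:  v_{3} + v_{5} + v_{8} = v_{4} — sig = (3;(1))
  {4,6,9}:  v_{4} + v_{6} + v_{9} = v_{10} — sig = (3;(1))
  {6,7,9}:  v_{6} + v_{7} + v_{9} = v_{5} — sig = (3;(1))
  {2,3,7,8,9}:  v_{2} + v_{3} + v_{7} + v_{8} + v_{9} = v_{1} — sig = (5;(1))

Signatures (|P|; sorted positive RHS coefficients), sorted:
    (2;())
    (2;())
    (2;(1,1))
    (2;(1,1))
    (2;(1,1))
    (2;(1,1))
    (2;(1,1,1,1))
    (3;(1))
    (3;(1))
    (3;(1))
    (5;(1))


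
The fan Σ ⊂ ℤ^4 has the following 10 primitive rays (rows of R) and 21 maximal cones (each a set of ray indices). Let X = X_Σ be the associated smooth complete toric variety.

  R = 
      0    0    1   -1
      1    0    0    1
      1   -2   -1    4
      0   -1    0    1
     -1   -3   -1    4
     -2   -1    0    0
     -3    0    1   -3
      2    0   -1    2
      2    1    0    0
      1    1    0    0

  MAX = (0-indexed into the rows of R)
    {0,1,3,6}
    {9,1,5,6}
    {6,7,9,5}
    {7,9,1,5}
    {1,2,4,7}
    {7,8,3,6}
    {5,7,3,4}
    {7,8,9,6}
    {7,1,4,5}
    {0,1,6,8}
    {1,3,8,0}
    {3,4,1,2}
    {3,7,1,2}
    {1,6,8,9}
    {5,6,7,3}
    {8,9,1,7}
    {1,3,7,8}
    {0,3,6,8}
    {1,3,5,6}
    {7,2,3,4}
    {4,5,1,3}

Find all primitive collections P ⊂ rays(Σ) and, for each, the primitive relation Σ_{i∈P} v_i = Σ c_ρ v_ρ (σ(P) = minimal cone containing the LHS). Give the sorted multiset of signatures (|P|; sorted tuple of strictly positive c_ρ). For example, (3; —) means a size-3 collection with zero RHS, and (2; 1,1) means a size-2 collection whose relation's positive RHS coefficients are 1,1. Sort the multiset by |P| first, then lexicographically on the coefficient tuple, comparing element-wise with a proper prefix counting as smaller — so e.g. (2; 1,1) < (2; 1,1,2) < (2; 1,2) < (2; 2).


The 18 primitive collections of Σ (r=10, n=4):

  P={5,8}:  v_{5} + v_{8} = 0  ⇒ sig = (2; —)
  P={2,5}:  v_{2} + v_{5} = v_{4}  ⇒ sig = (2; 1)
  P={3,9}:  v_{3} + v_{9} = v_{1}  ⇒ sig = (2; 1)
  P={4,8}:  v_{4} + v_{8} = v_{2}  ⇒ sig = (2; 1)
  P={0,7}:  v_{0} + v_{7} = v_{3} + v_{8}  ⇒ sig = (2; 1,1)
  P={2,6}:  v_{2} + v_{6} = v_{3} + v_{5}  ⇒ sig = (2; 1,1)
  P={0,5}:  v_{0} + v_{5} = v_{1} + v_{3} + v_{6}  ⇒ sig = (2; 1,1,1)
  P={2,8}:  v_{2} + v_{8} = v_{1} + v_{3} + v_{7}  ⇒ sig = (2; 1,1,1)
  P={0,4}:  v_{0} + v_{4} = v_{1} + 2·v_{3} + v_{5}  ⇒ sig = (2; 1,1,2)
  P={0,9}:  v_{0} + v_{9} = 2·v_{1} + v_{6} + v_{8}  ⇒ sig = (2; 1,1,2)
  P={2,9}:  v_{2} + v_{9} = 2·v_{1} + v_{5} + v_{7}  ⇒ sig = (2; 1,1,2)
  P={0,2}:  v_{0} + v_{2} = v_{1} + 2·v_{3}  ⇒ sig = (2; 1,2)
  P={4,6}:  v_{4} + v_{6} = v_{3} + 2·v_{5}  ⇒ sig = (2; 1,2)
  P={4,9}:  v_{4} + v_{9} = 2·v_{1} + 2·v_{5} + v_{7}  ⇒ sig = (2; 1,2,2)
  P={1,6,7}:  v_{1} + v_{6} + v_{7} = 0  ⇒ sig = (3; —)
  P={1,3,5,7}:  v_{1} + v_{3} + v_{5} + v_{7} = v_{2}  ⇒ sig = (4; 1)
  P={1,3,6,8}:  v_{1} + v_{3} + v_{6} + v_{8} = v_{0}  ⇒ sig = (4; 1)
  P={1,3,4,7}:  v_{1} + v_{3} + v_{4} + v_{7} = 2·v_{2}  ⇒ sig = (4; 2)

Signatures (|P|; sorted positive RHS coefficients), sorted:
[(2; —), (2; 1), (2; 1), (2; 1), (2; 1,1), (2; 1,1), (2; 1,1,1), (2; 1,1,1), (2; 1,1,2), (2; 1,1,2), (2; 1,1,2), (2; 1,2), (2; 1,2), (2; 1,2,2), (3; —), (4; 1), (4; 1), (4; 2)]


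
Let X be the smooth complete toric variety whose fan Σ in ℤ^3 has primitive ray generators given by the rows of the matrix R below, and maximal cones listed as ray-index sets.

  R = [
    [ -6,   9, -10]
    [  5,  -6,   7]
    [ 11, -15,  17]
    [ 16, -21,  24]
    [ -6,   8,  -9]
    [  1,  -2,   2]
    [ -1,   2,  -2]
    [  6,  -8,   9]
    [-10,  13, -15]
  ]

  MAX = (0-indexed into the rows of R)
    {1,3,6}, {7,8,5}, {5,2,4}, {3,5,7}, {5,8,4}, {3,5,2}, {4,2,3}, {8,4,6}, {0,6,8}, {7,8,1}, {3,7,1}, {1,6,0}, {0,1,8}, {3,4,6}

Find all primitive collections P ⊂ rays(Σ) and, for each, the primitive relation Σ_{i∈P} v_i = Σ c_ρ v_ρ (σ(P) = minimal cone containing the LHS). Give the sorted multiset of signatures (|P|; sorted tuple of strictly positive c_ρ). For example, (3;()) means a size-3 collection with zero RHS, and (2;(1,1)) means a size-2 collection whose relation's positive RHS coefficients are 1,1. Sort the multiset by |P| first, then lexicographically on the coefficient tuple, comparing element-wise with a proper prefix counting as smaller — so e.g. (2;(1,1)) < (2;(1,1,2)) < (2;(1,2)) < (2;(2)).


Minimal non-faces — 17 found among 9 rays, 14 max cones:

  P = {4,7}:  v_{4} + v_{7} = 0  so sig = (2;())
  P = {5,6}:  v_{5} + v_{6} = 0  so sig = (2;())
  P = {0,2}:  v_{0} + v_{2} = v_{1}  so sig = (2;(1))
  P = {1,2}:  v_{1} + v_{2} = v_{3}  so sig = (2;(1))
  P = {1,4}:  v_{1} + v_{4} = v_{6}  so sig = (2;(1))
  P = {1,5}:  v_{1} + v_{5} = v_{7}  so sig = (2;(1))
  P = {2,8}:  v_{2} + v_{8} = v_{5}  so sig = (2;(1))
  P = {3,8}:  v_{3} + v_{8} = v_{7}  so sig = (2;(1))
  P = {6,7}:  v_{6} + v_{7} = v_{1}  so sig = (2;(1))
  P = {0,5}:  v_{0} + v_{5} = v_{1} + v_{8}  so sig = (2;(1,1))
  P = {2,6}:  v_{2} + v_{6} = v_{3} + v_{4}  so sig = (2;(1,1))
  P = {2,7}:  v_{2} + v_{7} = v_{3} + v_{5}  so sig = (2;(1,1))
  P = {0,4}:  v_{0} + v_{4} = 2·v_{6} + v_{8}  so sig = (2;(1,2))
  P = {0,7}:  v_{0} + v_{7} = 2·v_{1} + v_{8}  so sig = (2;(1,2))
  P = {0,3}:  v_{0} + v_{3} = 2·v_{1}  so sig = (2;(2))
  P = {1,6,8}:  v_{1} + v_{6} + v_{8} = v_{0}  so sig = (3;(1))
  P = {3,4,5}:  v_{3} + v_{4} + v_{5} = v_{2}  so sig = (3;(1))

Sorted signature multiset PRS(X):
    (2;())
    (2;())
    (2;(1))
    (2;(1))
    (2;(1))
    (2;(1))
    (2;(1))
    (2;(1))
    (2;(1))
    (2;(1,1))
    (2;(1,1))
    (2;(1,1))
    (2;(1,2))
    (2;(1,2))
    (2;(2))
    (3;(1))
    (3;(1))


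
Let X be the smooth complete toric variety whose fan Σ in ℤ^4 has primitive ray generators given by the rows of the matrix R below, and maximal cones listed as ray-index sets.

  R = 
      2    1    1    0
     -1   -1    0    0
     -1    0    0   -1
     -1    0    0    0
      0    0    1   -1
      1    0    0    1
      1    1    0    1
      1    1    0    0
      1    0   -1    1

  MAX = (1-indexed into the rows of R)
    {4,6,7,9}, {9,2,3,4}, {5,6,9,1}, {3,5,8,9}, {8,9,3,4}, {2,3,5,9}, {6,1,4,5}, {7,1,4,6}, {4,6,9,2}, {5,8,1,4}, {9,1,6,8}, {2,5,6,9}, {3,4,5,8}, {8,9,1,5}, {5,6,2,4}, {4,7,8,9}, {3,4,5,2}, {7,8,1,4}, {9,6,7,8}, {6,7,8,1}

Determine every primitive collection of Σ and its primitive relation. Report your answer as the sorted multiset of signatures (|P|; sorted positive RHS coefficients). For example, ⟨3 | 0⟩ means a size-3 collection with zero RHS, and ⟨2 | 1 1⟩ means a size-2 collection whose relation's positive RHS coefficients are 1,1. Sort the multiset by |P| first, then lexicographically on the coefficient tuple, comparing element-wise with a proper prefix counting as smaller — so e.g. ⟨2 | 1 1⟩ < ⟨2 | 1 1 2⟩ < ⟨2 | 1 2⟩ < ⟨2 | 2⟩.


Primitive collections (12):

  • {2,8}:  v_{2} + v_{8} = 0 — sig = ⟨2 | 0⟩
  • {3,6}:  v_{3} + v_{6} = 0 — sig = ⟨2 | 0⟩
  • {1,2}:  v_{1} + v_{2} = v_{5} + v_{6} — sig = ⟨2 | 1 1⟩
  • {1,3}:  v_{1} + v_{3} = v_{5} + v_{8} — sig = ⟨2 | 1 1⟩
  • {2,7}:  v_{2} + v_{7} = v_{4} + v_{6} — sig = ⟨2 | 1 1⟩
  • {3,7}:  v_{3} + v_{7} = v_{4} + v_{8} — sig = ⟨2 | 1 1⟩
  • {5,7}:  v_{5} + v_{7} = v_{1} + v_{4} — sig = ⟨2 | 1 1⟩
  • {4,5,9}:  v_{4} + v_{5} + v_{9} = 0 — sig = ⟨3 | 0⟩
  • {4,6,8}:  v_{4} + v_{6} + v_{8} = v_{7} — sig = ⟨3 | 1⟩
  • {5,6,8}:  v_{5} + v_{6} + v_{8} = v_{1} — sig = ⟨3 | 1⟩
  • {1,4,9}:  v_{1} + v_{4} + v_{9} = v_{6} + v_{8} — sig = ⟨3 | 1 1⟩
  • {1,7,9}:  v_{1} + v_{7} + v_{9} = 2·v_{6} + 2·v_{8} — sig = ⟨3 | 2 2⟩

Sorted signature multiset PRS(X):
{ ⟨2 | 0⟩ ×2,  ⟨2 | 1 1⟩ ×5,  ⟨3 | 0⟩,  ⟨3 | 1⟩ ×2,  ⟨3 | 1 1⟩,  ⟨3 | 2 2⟩ }


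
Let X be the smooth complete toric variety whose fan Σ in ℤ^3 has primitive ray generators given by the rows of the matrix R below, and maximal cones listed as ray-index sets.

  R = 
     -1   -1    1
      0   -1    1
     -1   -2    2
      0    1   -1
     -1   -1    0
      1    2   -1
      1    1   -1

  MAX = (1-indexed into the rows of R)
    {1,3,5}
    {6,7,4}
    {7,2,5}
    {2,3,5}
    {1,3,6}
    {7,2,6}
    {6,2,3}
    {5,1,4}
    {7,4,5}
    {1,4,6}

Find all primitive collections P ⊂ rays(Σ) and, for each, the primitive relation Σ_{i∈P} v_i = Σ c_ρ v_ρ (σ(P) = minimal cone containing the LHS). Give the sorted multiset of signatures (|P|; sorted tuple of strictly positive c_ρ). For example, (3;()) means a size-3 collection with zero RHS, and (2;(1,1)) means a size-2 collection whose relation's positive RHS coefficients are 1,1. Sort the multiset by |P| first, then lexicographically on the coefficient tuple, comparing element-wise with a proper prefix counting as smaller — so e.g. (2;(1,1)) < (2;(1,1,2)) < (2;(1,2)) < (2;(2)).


6 minimal non-faces of Δ(Σ) (on 7 rays):

  P={1,7}:  v_{1} + v_{7} = 0  ⟹  sig = (2;())
  P={2,4}:  v_{2} + v_{4} = 0  ⟹  sig = (2;())
  P={1,2}:  v_{1} + v_{2} = v_{3}  ⟹  sig = (2;(1))
  P={3,4}:  v_{3} + v_{4} = v_{1}  ⟹  sig = (2;(1))
  P={3,7}:  v_{3} + v_{7} = v_{2}  ⟹  sig = (2;(1))
  P={5,6}:  v_{5} + v_{6} = v_{4}  ⟹  sig = (2;(1))

Sorted signature multiset PRS(X):
    (2;())
    (2;())
    (2;(1))
    (2;(1))
    (2;(1))
    (2;(1))


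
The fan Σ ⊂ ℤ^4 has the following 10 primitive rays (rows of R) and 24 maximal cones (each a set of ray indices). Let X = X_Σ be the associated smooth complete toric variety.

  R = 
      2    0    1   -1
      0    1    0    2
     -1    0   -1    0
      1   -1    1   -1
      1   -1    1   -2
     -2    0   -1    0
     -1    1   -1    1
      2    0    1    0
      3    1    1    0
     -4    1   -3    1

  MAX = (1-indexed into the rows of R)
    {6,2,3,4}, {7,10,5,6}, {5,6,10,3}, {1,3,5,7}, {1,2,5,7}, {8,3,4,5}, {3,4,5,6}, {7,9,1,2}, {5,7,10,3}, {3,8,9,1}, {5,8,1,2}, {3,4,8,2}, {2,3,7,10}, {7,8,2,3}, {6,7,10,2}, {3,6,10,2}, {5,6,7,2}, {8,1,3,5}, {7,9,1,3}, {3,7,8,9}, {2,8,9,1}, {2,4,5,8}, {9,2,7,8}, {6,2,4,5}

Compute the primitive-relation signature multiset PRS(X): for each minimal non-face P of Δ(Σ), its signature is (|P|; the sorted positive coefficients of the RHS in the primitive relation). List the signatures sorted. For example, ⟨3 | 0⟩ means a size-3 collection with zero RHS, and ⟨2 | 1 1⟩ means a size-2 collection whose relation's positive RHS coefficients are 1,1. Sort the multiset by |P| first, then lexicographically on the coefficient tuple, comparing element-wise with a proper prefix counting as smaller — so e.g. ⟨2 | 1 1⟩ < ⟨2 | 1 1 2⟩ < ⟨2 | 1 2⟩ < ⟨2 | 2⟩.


18 collections generate NE(X_Σ); each relation:

  • {4,7}:  v_{4} + v_{7} = 0  ⟹  sig = ⟨2 | 0⟩
  • {6,8}:  v_{6} + v_{8} = 0  ⟹  sig = ⟨2 | 0⟩
  • {1,4}:  v_{1} + v_{4} = v_{5} + v_{8}  ⟹  sig = ⟨2 | 1 1⟩
  • {1,6}:  v_{1} + v_{6} = v_{5} + v_{7}  ⟹  sig = ⟨2 | 1 1⟩
  • {4,9}:  v_{4} + v_{9} = v_{1} + v_{8}  ⟹  sig = ⟨2 | 1 1⟩
  • {4,10}:  v_{4} + v_{10} = v_{3} + v_{6}  ⟹  sig = ⟨2 | 1 1⟩
  • {6,9}:  v_{6} + v_{9} = v_{1} + v_{7}  ⟹  sig = ⟨2 | 1 1⟩
  • {8,10}:  v_{8} + v_{10} = v_{3} + v_{7}  ⟹  sig = ⟨2 | 1 1⟩
  • {1,10}:  v_{1} + v_{10} = v_{3} + v_{5} + 2·v_{7}  ⟹  sig = ⟨2 | 1 1 2⟩
  • {9,10}:  v_{9} + v_{10} = v_{1} + v_{3} + 2·v_{7}  ⟹  sig = ⟨2 | 1 1 2⟩
  • {5,9}:  v_{5} + v_{9} = 2·v_{1}  ⟹  sig = ⟨2 | 2⟩
  • {2,3,5}:  v_{2} + v_{3} + v_{5} = 0  ⟹  sig = ⟨3 | 0⟩
  • {1,7,8}:  v_{1} + v_{7} + v_{8} = v_{9}  ⟹  sig = ⟨3 | 1⟩
  • {3,6,7}:  v_{3} + v_{6} + v_{7} = v_{10}  ⟹  sig = ⟨3 | 1⟩
  • {5,7,8}:  v_{5} + v_{7} + v_{8} = v_{1}  ⟹  sig = ⟨3 | 1⟩
  • {1,2,3}:  v_{1} + v_{2} + v_{3} = v_{7} + v_{8}  ⟹  sig = ⟨3 | 1 1⟩
  • {2,5,10}:  v_{2} + v_{5} + v_{10} = v_{6} + v_{7}  ⟹  sig = ⟨3 | 1 1⟩
  • {2,3,9}:  v_{2} + v_{3} + v_{9} = 2·v_{7} + 2·v_{8}  ⟹  sig = ⟨3 | 2 2⟩

Sorted signature multiset PRS(X):
    |P|=2: 11 collections, coeffs (), (), (1,1), (1,1), (1,1), (1,1), (1,1), (1,1), (1,1,2), (1,1,2), (2)
    |P|=3: 7 collections, coeffs (), (1), (1), (1), (1,1), (1,1), (2,2)


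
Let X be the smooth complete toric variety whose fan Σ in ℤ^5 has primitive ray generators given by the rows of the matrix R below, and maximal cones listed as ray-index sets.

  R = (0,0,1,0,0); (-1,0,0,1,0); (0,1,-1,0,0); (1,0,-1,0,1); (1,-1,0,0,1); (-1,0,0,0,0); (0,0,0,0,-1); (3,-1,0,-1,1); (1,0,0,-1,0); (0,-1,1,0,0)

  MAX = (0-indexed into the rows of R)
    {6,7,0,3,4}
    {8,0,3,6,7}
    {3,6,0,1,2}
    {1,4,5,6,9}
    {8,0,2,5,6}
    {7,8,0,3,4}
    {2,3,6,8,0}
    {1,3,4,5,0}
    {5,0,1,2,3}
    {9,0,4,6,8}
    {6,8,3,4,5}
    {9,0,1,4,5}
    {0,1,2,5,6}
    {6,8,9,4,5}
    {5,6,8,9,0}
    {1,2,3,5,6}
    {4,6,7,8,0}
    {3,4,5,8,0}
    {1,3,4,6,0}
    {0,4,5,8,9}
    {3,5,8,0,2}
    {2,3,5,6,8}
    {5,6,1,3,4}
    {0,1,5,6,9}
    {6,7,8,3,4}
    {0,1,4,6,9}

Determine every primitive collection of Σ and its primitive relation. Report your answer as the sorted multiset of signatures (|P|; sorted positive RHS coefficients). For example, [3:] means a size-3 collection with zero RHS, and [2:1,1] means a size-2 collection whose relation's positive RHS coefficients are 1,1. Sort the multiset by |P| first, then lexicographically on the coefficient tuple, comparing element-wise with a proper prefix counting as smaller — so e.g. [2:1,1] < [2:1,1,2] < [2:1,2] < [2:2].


11 collections generate NE(X_Σ); each relation:

  P = {1,8}:  v_{1} + v_{8} = 0 ; sig = [2:]
  P = {2,9}:  v_{2} + v_{9} = 0 ; sig = [2:]
  P = {2,4}:  v_{2} + v_{4} = v_{3} ; sig = [2:1]
  P = {3,9}:  v_{3} + v_{9} = v_{4} ; sig = [2:1]
  P = {5,7}:  v_{5} + v_{7} = v_{4} + v_{8} ; sig = [2:1,1]
  P = {1,7}:  v_{1} + v_{7} = v_{0} + v_{3} + v_{4} + v_{6} ; sig = [2:1,1,1,1]
  P = {2,7}:  v_{2} + v_{7} = v_{0} + 2·v_{3} + v_{6} + v_{8} ; sig = [2:1,1,1,2]
  P = {7,9}:  v_{7} + v_{9} = v_{0} + 2·v_{4} + v_{6} + v_{8} ; sig = [2:1,1,1,2]
  P = {0,3,5,6}:  v_{0} + v_{3} + v_{5} + v_{6} = 0 ; sig = [4:]
  P = {0,4,5,6}:  v_{0} + v_{4} + v_{5} + v_{6} = v_{9} ; sig = [4:1]
  P = {0,3,4,6,8}:  v_{0} + v_{3} + v_{4} + v_{6} + v_{8} = v_{7} ; sig = [5:1]

so the primitive-relation signature multiset is
    [2:]
    [2:]
    [2:1]
    [2:1]
    [2:1,1]
    [2:1,1,1,1]
    [2:1,1,1,2]
    [2:1,1,1,2]
    [4:]
    [4:1]
    [5:1]


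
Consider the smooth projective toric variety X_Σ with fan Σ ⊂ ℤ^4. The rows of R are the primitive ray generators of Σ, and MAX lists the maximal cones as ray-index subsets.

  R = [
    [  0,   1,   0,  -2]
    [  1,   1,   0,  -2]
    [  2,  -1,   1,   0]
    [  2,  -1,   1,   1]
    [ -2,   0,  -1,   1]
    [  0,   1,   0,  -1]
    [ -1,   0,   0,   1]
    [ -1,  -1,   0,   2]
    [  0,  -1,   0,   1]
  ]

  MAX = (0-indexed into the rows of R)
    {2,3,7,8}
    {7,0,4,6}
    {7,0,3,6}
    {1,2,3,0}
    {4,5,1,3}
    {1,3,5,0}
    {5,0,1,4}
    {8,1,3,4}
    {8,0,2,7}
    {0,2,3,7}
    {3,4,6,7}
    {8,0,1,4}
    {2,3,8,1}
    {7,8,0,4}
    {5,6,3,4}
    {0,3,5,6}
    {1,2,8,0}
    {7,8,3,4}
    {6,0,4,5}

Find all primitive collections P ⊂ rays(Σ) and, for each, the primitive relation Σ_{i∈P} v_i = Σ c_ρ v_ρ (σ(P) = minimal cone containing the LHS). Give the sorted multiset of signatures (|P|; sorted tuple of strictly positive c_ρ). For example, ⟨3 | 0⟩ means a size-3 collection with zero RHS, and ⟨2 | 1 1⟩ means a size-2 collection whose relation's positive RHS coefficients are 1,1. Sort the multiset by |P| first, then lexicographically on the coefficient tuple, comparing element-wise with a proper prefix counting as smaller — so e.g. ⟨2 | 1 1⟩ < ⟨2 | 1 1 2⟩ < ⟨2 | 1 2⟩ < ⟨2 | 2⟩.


|primitive collections| = 10. Relations:

  P = {1,7}:  v_{1} + v_{7} = 0  ⇒ sig = ⟨2 | 0⟩
  P = {5,8}:  v_{5} + v_{8} = 0  ⇒ sig = ⟨2 | 0⟩
  P = {1,6}:  v_{1} + v_{6} = v_{5}  ⇒ sig = ⟨2 | 1⟩
  P = {2,4}:  v_{2} + v_{4} = v_{8}  ⇒ sig = ⟨2 | 1⟩
  P = {5,7}:  v_{5} + v_{7} = v_{6}  ⇒ sig = ⟨2 | 1⟩
  P = {6,8}:  v_{6} + v_{8} = v_{7}  ⇒ sig = ⟨2 | 1⟩
  P = {2,5}:  v_{2} + v_{5} = v_{0} + v_{3}  ⇒ sig = ⟨2 | 1 1⟩
  P = {2,6}:  v_{2} + v_{6} = v_{0} + v_{3} + v_{7}  ⇒ sig = ⟨2 | 1 1 1⟩
  P = {0,3,4}:  v_{0} + v_{3} + v_{4} = 0  ⇒ sig = ⟨3 | 0⟩
  P = {0,3,8}:  v_{0} + v_{3} + v_{8} = v_{2}  ⇒ sig = ⟨3 | 1⟩

Signatures (|P|; sorted positive RHS coefficients), sorted:
    ⟨2 | 0⟩
    ⟨2 | 0⟩
    ⟨2 | 1⟩
    ⟨2 | 1⟩
    ⟨2 | 1⟩
    ⟨2 | 1⟩
    ⟨2 | 1 1⟩
    ⟨2 | 1 1 1⟩
    ⟨3 | 0⟩
    ⟨3 | 1⟩


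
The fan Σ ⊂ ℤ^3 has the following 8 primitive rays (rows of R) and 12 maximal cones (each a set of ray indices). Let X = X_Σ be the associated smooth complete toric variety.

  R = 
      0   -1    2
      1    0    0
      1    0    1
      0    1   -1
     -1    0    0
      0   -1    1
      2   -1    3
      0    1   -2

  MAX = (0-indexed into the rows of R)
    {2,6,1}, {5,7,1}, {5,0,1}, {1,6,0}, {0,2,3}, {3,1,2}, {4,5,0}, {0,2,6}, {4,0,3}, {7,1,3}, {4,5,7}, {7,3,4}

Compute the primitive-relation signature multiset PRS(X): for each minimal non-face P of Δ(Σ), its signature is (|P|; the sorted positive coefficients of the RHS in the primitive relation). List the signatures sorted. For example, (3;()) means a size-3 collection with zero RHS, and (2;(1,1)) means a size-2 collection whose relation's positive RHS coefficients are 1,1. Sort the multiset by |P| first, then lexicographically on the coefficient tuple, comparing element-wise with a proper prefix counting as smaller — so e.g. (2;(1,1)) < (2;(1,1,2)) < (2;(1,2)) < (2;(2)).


12 collections generate NE(X_Σ); each relation:

  P={0,7}:  v_{0} + v_{7} = 0  so sig = (2;())
  P={1,4}:  v_{1} + v_{4} = 0  so sig = (2;())
  P={3,5}:  v_{3} + v_{5} = 0  so sig = (2;())
  P={2,4}:  v_{2} + v_{4} = v_{0} + v_{3}  so sig = (2;(1,1))
  P={2,5}:  v_{2} + v_{5} = v_{0} + v_{1}  so sig = (2;(1,1))
  P={2,7}:  v_{2} + v_{7} = v_{1} + v_{3}  so sig = (2;(1,1))
  P={4,6}:  v_{4} + v_{6} = v_{0} + v_{2}  so sig = (2;(1,1))
  P={6,7}:  v_{6} + v_{7} = v_{1} + v_{2}  so sig = (2;(1,1))
  P={3,6}:  v_{3} + v_{6} = 2·v_{2}  so sig = (2;(2))
  P={5,6}:  v_{5} + v_{6} = 2·v_{0} + 2·v_{1}  so sig = (2;(2,2))
  P={0,1,2}:  v_{0} + v_{1} + v_{2} = v_{6}  so sig = (3;(1))
  P={0,1,3}:  v_{0} + v_{1} + v_{3} = v_{2}  so sig = (3;(1))

so the primitive-relation signature multiset is
{ (2;()) ×3,  (2;(1,1)) ×5,  (2;(2)),  (2;(2,2)),  (3;(1)) ×2 }


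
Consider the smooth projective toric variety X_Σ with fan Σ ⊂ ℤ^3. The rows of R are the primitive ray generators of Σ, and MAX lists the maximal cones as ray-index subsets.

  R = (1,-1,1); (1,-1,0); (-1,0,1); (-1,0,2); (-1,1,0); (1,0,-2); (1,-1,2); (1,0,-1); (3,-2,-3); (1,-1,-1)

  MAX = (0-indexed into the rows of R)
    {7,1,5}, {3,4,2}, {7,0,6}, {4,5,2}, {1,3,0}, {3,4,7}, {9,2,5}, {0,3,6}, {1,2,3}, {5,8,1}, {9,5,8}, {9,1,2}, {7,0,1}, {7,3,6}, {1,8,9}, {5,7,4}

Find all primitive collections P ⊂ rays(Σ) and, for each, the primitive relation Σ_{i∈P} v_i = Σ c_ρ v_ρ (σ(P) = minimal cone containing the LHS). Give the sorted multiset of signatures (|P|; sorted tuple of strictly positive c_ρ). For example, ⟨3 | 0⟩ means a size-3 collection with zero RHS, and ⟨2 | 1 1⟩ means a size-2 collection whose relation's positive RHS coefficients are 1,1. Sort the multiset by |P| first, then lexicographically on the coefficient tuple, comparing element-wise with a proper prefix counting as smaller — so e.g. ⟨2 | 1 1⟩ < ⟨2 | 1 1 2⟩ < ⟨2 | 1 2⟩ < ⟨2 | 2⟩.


Σ has 25 primitive collections:

  P = {1,4}:  v_{1} + v_{4} = 0  →  sig = ⟨2 | 0⟩
  P = {2,7}:  v_{2} + v_{7} = 0  →  sig = ⟨2 | 0⟩
  P = {3,5}:  v_{3} + v_{5} = 0  →  sig = ⟨2 | 0⟩
  P = {0,2}:  v_{0} + v_{2} = v_{1} + v_{3}  →  sig = ⟨2 | 1 1⟩
  P = {0,4}:  v_{0} + v_{4} = v_{3} + v_{7}  →  sig = ⟨2 | 1 1⟩
  P = {0,5}:  v_{0} + v_{5} = v_{1} + v_{7}  →  sig = ⟨2 | 1 1⟩
  P = {2,6}:  v_{2} + v_{6} = v_{0} + v_{3}  →  sig = ⟨2 | 1 1⟩
  P = {3,8}:  v_{3} + v_{8} = v_{1} + v_{9}  →  sig = ⟨2 | 1 1⟩
  P = {3,9}:  v_{3} + v_{9} = v_{1} + v_{2}  →  sig = ⟨2 | 1 1⟩
  P = {4,8}:  v_{4} + v_{8} = v_{5} + v_{9}  →  sig = ⟨2 | 1 1⟩
  P = {4,9}:  v_{4} + v_{9} = v_{2} + v_{5}  →  sig = ⟨2 | 1 1⟩
  P = {5,6}:  v_{5} + v_{6} = v_{0} + v_{7}  →  sig = ⟨2 | 1 1⟩
  P = {6,9}:  v_{6} + v_{9} = v_{0} + v_{1}  →  sig = ⟨2 | 1 1⟩
  P = {7,9}:  v_{7} + v_{9} = v_{1} + v_{5}  →  sig = ⟨2 | 1 1⟩
  P = {0,8}:  v_{0} + v_{8} = 3·v_{1} + v_{5}  →  sig = ⟨2 | 1 3⟩
  P = {6,8}:  v_{6} + v_{8} = 3·v_{1} + v_{7}  →  sig = ⟨2 | 1 3⟩
  P = {0,9}:  v_{0} + v_{9} = 2·v_{1}  →  sig = ⟨2 | 2⟩
  P = {1,6}:  v_{1} + v_{6} = 2·v_{0}  →  sig = ⟨2 | 2⟩
  P = {2,8}:  v_{2} + v_{8} = 2·v_{9}  →  sig = ⟨2 | 2⟩
  P = {4,6}:  v_{4} + v_{6} = 2·v_{3} + 2·v_{7}  →  sig = ⟨2 | 2 2⟩
  P = {7,8}:  v_{7} + v_{8} = 2·v_{1} + 2·v_{5}  →  sig = ⟨2 | 2 2⟩
  P = {0,3,7}:  v_{0} + v_{3} + v_{7} = v_{6}  →  sig = ⟨3 | 1⟩
  P = {1,2,5}:  v_{1} + v_{2} + v_{5} = v_{9}  →  sig = ⟨3 | 1⟩
  P = {1,3,7}:  v_{1} + v_{3} + v_{7} = v_{0}  →  sig = ⟨3 | 1⟩
  P = {1,5,9}:  v_{1} + v_{5} + v_{9} = v_{8}  →  sig = ⟨3 | 1⟩

so the primitive-relation signature multiset is
    |P|=2: 21 collections, coeffs (), (), (), (1,1), (1,1), (1,1), (1,1), (1,1), (1,1), (1,1), (1,1), (1,1), (1,1), (1,1), (1,3), (1,3), (2), (2), (2), (2,2), (2,2)
    |P|=3: 4 collections, coeffs (1), (1), (1), (1)


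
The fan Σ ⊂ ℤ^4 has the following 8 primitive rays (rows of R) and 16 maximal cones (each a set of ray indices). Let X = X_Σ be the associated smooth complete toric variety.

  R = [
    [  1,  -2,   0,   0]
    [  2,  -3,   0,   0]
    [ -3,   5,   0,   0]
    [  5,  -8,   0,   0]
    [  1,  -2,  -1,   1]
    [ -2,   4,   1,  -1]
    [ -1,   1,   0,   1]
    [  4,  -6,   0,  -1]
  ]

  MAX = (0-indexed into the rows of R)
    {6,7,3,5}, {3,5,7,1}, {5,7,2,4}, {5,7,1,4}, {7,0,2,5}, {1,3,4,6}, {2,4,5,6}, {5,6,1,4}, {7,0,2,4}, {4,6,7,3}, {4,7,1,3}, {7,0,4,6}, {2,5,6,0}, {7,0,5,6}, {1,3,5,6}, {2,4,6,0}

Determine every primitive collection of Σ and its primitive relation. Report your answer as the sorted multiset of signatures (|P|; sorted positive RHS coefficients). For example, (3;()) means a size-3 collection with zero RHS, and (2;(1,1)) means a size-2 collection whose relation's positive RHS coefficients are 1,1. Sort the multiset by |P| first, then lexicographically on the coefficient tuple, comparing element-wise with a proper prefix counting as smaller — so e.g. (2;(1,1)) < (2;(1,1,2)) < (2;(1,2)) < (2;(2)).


|primitive collections| = 9. Relations:

  {2,3}:  v_{2} + v_{3} = v_{1}  ⟹  sig = (2;(1))
  {0,1}:  v_{0} + v_{1} = v_{6} + v_{7}  ⟹  sig = (2;(1,1))
  {1,2}:  v_{1} + v_{2} = v_{4} + v_{5}  ⟹  sig = (2;(1,1))
  {0,3}:  v_{0} + v_{3} = 2·v_{6} + 2·v_{7}  ⟹  sig = (2;(2,2))
  {0,4,5}:  v_{0} + v_{4} + v_{5} = 0  ⟹  sig = (3;())
  {2,6,7}:  v_{2} + v_{6} + v_{7} = 0  ⟹  sig = (3;())
  {1,6,7}:  v_{1} + v_{6} + v_{7} = v_{3}  ⟹  sig = (3;(1))
  {3,4,5}:  v_{3} + v_{4} + v_{5} = 2·v_{1}  ⟹  sig = (3;(2))
  {4,5,6,7}:  v_{4} + v_{5} + v_{6} + v_{7} = v_{1}  ⟹  sig = (4;(1))

Sorted signature multiset PRS(X):
    (2;(1))
    (2;(1,1))
    (2;(1,1))
    (2;(2,2))
    (3;())
    (3;())
    (3;(1))
    (3;(2))
    (4;(1))


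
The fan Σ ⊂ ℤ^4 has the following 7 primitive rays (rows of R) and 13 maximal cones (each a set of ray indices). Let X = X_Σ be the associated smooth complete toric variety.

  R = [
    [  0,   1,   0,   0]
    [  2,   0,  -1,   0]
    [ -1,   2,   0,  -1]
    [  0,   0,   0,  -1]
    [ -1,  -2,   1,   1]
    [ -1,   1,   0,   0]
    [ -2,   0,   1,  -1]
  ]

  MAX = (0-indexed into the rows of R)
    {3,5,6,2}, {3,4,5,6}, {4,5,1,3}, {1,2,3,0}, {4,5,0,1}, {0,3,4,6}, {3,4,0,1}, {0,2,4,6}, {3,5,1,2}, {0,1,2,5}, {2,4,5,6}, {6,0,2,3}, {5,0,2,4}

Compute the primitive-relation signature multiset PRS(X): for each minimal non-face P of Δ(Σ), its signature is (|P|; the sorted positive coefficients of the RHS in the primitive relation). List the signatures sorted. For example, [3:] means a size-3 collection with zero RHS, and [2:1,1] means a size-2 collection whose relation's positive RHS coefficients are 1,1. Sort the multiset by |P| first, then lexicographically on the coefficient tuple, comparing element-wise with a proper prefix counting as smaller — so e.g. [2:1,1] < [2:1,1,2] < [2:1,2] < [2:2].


5 minimal non-faces of Δ(Σ) (on 7 rays):

  P={1,6}:  v_{1} + v_{6} = v_{3} — sig = [2:1]
  P={1,2,4}:  v_{1} + v_{2} + v_{4} = 0 — sig = [3:]
  P={0,3,5}:  v_{0} + v_{3} + v_{5} = v_{2} — sig = [3:1]
  P={2,3,4}:  v_{2} + v_{3} + v_{4} = v_{6} — sig = [3:1]
  P={0,5,6}:  v_{0} + v_{5} + v_{6} = 2·v_{2} + v_{4} — sig = [3:1,2]

Signatures (|P|; sorted positive RHS coefficients), sorted:
[[2:1], [3:], [3:1], [3:1], [3:1,2]]


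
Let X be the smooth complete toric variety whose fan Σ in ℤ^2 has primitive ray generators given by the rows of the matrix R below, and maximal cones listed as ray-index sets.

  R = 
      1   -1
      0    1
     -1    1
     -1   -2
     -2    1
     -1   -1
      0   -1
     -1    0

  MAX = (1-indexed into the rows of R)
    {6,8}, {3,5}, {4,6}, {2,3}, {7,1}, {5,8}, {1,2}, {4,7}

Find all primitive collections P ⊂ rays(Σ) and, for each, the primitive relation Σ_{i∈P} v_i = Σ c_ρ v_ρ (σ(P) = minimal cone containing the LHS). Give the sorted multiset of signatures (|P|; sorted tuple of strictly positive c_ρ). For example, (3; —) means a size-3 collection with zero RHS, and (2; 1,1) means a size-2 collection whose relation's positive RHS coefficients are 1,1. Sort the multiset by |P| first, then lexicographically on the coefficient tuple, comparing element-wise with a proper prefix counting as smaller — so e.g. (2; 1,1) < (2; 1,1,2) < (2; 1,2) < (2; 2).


Σ has 20 primitive collections:

  • {1,3}:  v_{1} + v_{3} = 0 — sig = (2; —)
  • {2,7}:  v_{2} + v_{7} = 0 — sig = (2; —)
  • {1,5}:  v_{1} + v_{5} = v_{8} — sig = (2; 1)
  • {1,8}:  v_{1} + v_{8} = v_{7} — sig = (2; 1)
  • {2,4}:  v_{2} + v_{4} = v_{6} — sig = (2; 1)
  • {2,6}:  v_{2} + v_{6} = v_{8} — sig = (2; 1)
  • {2,8}:  v_{2} + v_{8} = v_{3} — sig = (2; 1)
  • {3,7}:  v_{3} + v_{7} = v_{8} — sig = (2; 1)
  • {3,8}:  v_{3} + v_{8} = v_{5} — sig = (2; 1)
  • {6,7}:  v_{6} + v_{7} = v_{4} — sig = (2; 1)
  • {7,8}:  v_{7} + v_{8} = v_{6} — sig = (2; 1)
  • {3,4}:  v_{3} + v_{4} = v_{6} + v_{8} — sig = (2; 1,1)
  • {4,5}:  v_{4} + v_{5} = v_{6} + 2·v_{8} — sig = (2; 1,2)
  • {1,6}:  v_{1} + v_{6} = 2·v_{7} — sig = (2; 2)
  • {2,5}:  v_{2} + v_{5} = 2·v_{3} — sig = (2; 2)
  • {3,6}:  v_{3} + v_{6} = 2·v_{8} — sig = (2; 2)
  • {4,8}:  v_{4} + v_{8} = 2·v_{6} — sig = (2; 2)
  • {5,7}:  v_{5} + v_{7} = 2·v_{8} — sig = (2; 2)
  • {1,4}:  v_{1} + v_{4} = 3·v_{7} — sig = (2; 3)
  • {5,6}:  v_{5} + v_{6} = 3·v_{8} — sig = (2; 3)

Signatures (|P|; sorted positive RHS coefficients), sorted:
    |P|=2: 20 collections, coeffs (), (), (1), (1), (1), (1), (1), (1), (1), (1), (1), (1,1), (1,2), (2), (2), (2), (2), (2), (3), (3)
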